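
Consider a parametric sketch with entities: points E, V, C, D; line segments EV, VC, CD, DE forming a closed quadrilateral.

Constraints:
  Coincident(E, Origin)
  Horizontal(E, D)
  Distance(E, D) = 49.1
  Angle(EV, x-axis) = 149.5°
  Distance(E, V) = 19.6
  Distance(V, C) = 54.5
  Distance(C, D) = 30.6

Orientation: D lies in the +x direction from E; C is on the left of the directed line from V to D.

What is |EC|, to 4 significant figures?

44.13

Checks: E = (0.00, 0.00) ✓; |VC| = 54.50 ✓; |CD| = 30.60 ✓.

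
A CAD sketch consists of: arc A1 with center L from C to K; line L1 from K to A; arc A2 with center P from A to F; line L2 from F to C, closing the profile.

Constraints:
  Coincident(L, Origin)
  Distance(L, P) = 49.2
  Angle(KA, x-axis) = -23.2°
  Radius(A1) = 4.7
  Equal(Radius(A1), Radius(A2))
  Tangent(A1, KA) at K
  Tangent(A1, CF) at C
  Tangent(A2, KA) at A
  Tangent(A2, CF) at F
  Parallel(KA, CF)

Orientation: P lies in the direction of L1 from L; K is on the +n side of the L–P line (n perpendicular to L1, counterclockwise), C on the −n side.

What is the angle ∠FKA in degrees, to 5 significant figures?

10.816°

The slot axis is L1's direction at -23.2°, so u = (cos -23.2°, sin -23.2°) = (0.91914, -0.39394) and n = (−sin -23.2°, cos -23.2°) = (0.39394, 0.91914). L is at the origin and P lies 49.2 along u from L, so P = 49.2·u = (45.221, -19.382). Tangency of A1 to both parallel lines with radius 4.7 puts K and C at L ± 4.7·n: K = (1.8515, 4.3199), C = (-1.8515, -4.3199). Equal radii place A and F the same way about P: A = P + 4.7·n = (47.073, -15.062), F = P − 4.7·n = (43.370, -23.702). Then cos ∠FKA = KF·KA / (|KF||KA|), giving 10.816°.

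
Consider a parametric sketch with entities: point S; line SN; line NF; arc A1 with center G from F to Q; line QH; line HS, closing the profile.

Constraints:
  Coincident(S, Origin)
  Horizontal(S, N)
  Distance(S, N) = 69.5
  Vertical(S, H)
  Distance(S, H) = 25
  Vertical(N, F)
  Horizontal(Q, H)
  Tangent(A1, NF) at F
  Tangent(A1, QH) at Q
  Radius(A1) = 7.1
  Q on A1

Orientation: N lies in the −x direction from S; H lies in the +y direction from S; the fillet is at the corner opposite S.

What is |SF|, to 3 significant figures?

71.8

S is at the origin; SN is horizontal with |SN| = 69.5 and N on the −x side, so N = (-69.5, 0.00). S and H share the same x with |SH| = 25.0 and H on the +y side, so H = (0.00, 25.0). The virtual corner opposite S is at (-69.5, 25.0). The tangent condition forces GF to be normal to NF and the tangent condition forces GQ to be normal to QH, with radius 7.1, so the center G sits 7.1 in from both sides at G = (-62.4, 17.9). That places the tangent points at F = (-69.5, 17.9) on NF and Q = (-62.4, 25.0) on QH. Then |SF| = |F − S| = 71.8.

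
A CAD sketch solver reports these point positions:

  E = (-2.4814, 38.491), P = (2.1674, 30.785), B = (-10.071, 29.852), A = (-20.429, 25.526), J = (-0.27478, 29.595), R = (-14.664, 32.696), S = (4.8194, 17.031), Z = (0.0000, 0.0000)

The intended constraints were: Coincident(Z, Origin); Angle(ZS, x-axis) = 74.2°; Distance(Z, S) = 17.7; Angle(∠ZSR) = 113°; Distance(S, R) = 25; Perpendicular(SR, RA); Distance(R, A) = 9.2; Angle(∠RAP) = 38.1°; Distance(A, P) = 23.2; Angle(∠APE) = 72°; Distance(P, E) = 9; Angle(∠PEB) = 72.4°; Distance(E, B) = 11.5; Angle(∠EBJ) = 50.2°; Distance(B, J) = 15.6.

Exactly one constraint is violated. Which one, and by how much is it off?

Distance(B, J) = 15.6 — off by 5.80.

Z = (0.00, 0.00) ✓; ZS at 74.20° ✓; |ZS| = 17.70 ✓; ∠ZSR = 113.0° ✓; |SR| = 25.00 ✓; ∠(SR, RA) = 90.00° ✓; |RA| = 9.200 ✓; ∠RAP = 38.10° ✓; |AP| = 23.20 ✓; ∠APE = 72.00° ✓; |PE| = 9.000 ✓; ∠PEB = 72.40° ✓; |EB| = 11.50 ✓; ∠EBJ = 50.20° ✓; |BJ| = 9.800 ✗.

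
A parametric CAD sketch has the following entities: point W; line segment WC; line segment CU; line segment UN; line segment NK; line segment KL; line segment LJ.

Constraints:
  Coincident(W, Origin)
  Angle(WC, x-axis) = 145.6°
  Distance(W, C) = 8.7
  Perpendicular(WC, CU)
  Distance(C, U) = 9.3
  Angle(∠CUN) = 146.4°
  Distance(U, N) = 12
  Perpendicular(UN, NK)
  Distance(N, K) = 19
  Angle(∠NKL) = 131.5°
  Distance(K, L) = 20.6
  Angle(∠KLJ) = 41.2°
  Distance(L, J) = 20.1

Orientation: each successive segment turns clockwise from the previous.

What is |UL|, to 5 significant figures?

32.829

W is at the origin; WC runs at 145.6° with length 8.7, so C = (-7.1785, 4.9152). WC is perpendicular to CU, so CU runs at 55.600°; with |CU| = 9.3, U = (-1.9243, 12.589). ∠CUN = 146.4° gives UN at 22.000° from the x-axis; with |UN| = 12.0, N = (9.2019, 17.084). UN is perpendicular to NK, so NK runs at -68.000°; with |NK| = 19.0, K = (16.319, -0.53245). ∠NKL = 131.5° gives KL at -116.50° from the x-axis; with |KL| = 20.6, L = (7.1278, -18.968). Then |UL| = |L − U| = 32.829.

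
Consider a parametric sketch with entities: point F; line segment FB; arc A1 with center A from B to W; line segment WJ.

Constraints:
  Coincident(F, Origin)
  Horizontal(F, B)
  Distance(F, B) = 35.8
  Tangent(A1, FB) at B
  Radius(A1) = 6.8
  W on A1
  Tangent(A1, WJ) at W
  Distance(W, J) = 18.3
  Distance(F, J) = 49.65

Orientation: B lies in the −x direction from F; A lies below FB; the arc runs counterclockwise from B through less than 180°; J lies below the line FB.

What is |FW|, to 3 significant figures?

43.1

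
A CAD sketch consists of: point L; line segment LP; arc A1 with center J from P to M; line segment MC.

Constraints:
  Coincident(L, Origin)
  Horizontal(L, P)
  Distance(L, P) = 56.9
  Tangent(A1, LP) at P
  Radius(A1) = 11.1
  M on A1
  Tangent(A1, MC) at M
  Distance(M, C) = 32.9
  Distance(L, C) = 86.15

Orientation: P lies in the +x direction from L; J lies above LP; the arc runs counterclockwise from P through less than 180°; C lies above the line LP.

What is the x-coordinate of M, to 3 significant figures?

67.6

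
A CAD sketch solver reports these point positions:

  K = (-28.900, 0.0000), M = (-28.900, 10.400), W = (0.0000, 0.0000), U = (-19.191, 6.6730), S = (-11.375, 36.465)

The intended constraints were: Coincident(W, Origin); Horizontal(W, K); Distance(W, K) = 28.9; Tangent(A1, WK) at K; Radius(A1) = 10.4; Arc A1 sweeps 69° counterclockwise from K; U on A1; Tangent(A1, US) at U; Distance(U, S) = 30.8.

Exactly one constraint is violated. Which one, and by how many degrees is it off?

Tangent(A1, US) at U — off by 6.30°.

W = (0.00, 0.00) ✓; W.y = 0.00, K.y = 0.00 ✓; |WK| = 28.90 ✓; ∠(MK, KW) = 90.00° ✓; |MK| = 10.40 ✓; bearing(M→U) − bearing(M→K) = 69.00° ✓; |MU| = 10.40 ✓; ∠(MU, US) = 83.70° ✗; |US| = 30.80 ✓.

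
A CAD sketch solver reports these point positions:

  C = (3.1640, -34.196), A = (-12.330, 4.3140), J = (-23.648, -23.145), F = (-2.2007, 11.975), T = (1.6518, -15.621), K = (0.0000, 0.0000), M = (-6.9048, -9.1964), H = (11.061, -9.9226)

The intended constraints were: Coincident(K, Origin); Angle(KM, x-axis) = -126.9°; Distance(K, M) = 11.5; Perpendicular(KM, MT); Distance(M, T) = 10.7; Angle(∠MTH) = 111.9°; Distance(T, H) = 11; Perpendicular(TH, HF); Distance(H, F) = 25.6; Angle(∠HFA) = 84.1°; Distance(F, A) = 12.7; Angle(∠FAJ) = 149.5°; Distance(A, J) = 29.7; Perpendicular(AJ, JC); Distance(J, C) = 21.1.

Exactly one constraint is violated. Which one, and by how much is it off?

Distance(J, C) = 21.1 — off by 7.90.

K = (0.00, 0.00) ✓; KM at -126.9° ✓; |KM| = 11.50 ✓; ∠(KM, MT) = 90.00° ✓; |MT| = 10.70 ✓; ∠MTH = 111.9° ✓; |TH| = 11.00 ✓; ∠(TH, HF) = 90.00° ✓; |HF| = 25.60 ✓; ∠HFA = 84.10° ✓; |FA| = 12.70 ✓; ∠FAJ = 149.5° ✓; |AJ| = 29.70 ✓; ∠(AJ, JC) = 90.00° ✓; |JC| = 29.00 ✗.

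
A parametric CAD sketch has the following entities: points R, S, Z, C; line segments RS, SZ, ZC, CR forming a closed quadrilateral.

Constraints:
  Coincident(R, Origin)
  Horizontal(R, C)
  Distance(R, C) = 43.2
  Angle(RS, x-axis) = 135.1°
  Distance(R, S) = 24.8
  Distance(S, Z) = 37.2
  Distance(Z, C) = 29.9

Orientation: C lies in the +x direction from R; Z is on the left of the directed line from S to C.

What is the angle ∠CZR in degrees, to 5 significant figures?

98.910°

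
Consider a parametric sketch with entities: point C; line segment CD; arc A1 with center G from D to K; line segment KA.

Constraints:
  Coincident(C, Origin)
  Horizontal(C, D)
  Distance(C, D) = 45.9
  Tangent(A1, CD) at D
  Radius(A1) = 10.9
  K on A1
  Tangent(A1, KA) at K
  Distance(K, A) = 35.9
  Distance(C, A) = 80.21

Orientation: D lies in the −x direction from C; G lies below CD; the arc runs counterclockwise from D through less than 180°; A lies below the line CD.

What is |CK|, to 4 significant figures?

56.42

Checks: ∠(GD, DC) = 90.00° ✓; |GD| = 10.90 ✓; |GK| = 10.90 ✓; ∠(GK, KA) = 90.00° ✓; |KA| = 35.90 ✓; |CA| = 80.21 ✓.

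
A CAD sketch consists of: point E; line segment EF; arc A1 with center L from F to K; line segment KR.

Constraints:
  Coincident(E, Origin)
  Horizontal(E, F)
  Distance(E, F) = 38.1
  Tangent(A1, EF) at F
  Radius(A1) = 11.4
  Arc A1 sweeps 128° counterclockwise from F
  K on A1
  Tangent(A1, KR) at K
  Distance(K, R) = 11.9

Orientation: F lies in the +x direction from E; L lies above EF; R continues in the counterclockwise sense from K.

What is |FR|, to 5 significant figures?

27.845

E is at the origin; EF is horizontal with |EF| = 38.1 and F on the +x side, so F = (38.100, 0.0000). Tangency of A1 to EF means the radius LF is perpendicular to EF, so L = F + (0, 11.4) = (38.100, 11.400). On A1, F sits at bearing -90° from L; a 128° counterclockwise sweep puts K at bearing 38°, so K = L + 11.4·(cos 38°, sin 38°) = (47.083, 18.419). The tangent condition forces LK to be normal to KR, so KR runs along (−sin 38°, cos 38°); with |KR| = 11.9, R = (39.757, 27.796). Then |FR| = |R − F| = 27.845.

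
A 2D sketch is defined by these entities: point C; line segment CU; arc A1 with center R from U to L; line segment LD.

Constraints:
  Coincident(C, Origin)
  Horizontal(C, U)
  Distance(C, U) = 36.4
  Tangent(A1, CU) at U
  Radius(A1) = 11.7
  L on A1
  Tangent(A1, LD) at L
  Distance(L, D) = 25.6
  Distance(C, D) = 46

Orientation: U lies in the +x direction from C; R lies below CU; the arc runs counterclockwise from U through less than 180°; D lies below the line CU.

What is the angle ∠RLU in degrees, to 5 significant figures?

43.468°

C is at the origin; C and U share the same y with |CU| = 36.4 and U on the +x side, so U = (36.400, 0.0000). A1 meets CU tangentially, so RU is at right angles to CU, so R = U + (0, -11.7) = (36.400, -11.700). Since RL ⟂ LD (tangency), |RD| = √(11.7² + 25.6²) = 28.147 regardless of where L sits on A1. So D lies on both circle(C, 46.0) and circle(R, 28.147); the below-CU intersection is D = (26.085, -37.889). L is the foot of the tangent from D: L = (24.717, -12.325).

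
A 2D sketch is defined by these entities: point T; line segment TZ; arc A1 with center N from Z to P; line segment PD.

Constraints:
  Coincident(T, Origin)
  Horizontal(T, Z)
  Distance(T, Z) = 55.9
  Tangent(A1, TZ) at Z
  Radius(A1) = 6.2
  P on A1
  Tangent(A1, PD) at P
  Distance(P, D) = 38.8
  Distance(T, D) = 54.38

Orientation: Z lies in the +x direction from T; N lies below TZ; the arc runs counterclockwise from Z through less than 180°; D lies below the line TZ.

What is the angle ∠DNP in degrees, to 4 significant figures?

80.92°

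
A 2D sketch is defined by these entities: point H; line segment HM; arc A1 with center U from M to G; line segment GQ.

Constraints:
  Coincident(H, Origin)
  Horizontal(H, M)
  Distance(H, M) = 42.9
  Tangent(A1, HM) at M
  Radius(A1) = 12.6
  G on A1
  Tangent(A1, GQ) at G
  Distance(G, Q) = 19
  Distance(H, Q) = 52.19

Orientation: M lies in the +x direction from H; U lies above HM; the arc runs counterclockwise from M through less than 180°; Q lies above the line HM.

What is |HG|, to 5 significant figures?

56.167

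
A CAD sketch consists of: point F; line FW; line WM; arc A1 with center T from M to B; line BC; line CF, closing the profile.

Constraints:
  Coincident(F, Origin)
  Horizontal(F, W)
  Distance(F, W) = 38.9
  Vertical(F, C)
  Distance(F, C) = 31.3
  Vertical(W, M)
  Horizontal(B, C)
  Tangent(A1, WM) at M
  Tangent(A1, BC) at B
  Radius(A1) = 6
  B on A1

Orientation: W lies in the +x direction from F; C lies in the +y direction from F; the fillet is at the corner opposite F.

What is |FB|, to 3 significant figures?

45.4

F is at the origin; FW is horizontal with |FW| = 38.9 and W on the +x side, so W = (38.9, 0.00). FC is vertical with |FC| = 31.3 and C on the +y side, so C = (0.00, 31.3). The virtual corner opposite F is at (38.9, 31.3). A1 meets WM tangentially, so TM is at right angles to WM and tangency of A1 to BC means the radius TB is perpendicular to BC, with radius 6.0, so the center T sits 6.0 in from both sides at T = (32.9, 25.3). That places the tangent points at M = (38.9, 25.3) on WM and B = (32.9, 31.3) on BC. Then |FB| = |B − F| = 45.4.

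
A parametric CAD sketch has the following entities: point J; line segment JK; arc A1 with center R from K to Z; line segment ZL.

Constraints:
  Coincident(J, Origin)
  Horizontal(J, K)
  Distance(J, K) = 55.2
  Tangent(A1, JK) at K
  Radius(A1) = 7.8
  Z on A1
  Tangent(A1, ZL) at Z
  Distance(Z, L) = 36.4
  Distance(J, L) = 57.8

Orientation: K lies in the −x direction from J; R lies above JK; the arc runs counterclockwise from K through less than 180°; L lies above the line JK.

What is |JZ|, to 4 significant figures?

47.97

Checks: |RZ| = 7.800 ✓; ∠(RZ, ZL) = 90.00° ✓; |ZL| = 36.40 ✓; |JL| = 57.80 ✓.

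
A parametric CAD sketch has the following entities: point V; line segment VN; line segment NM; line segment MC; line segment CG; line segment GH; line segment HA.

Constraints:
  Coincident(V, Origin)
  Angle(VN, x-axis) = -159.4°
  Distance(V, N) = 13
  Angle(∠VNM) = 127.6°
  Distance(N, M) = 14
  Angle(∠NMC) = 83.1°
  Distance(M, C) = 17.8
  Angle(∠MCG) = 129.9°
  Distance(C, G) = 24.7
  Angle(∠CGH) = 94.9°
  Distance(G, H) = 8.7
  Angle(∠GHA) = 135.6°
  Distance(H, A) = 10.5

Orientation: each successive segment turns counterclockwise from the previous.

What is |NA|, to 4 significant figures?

18.98

V is at the origin; VN runs at -159.4° with length 13.0, so N = (-12.17, -4.574). ∠VNM = 127.6° gives NM at -107.0° from the x-axis; with |NM| = 14.0, M = (-16.26, -17.96). ∠NMC = 83.1° gives MC at -10.10° from the x-axis; with |MC| = 17.8, C = (1.262, -21.08). ∠MCG = 129.9° gives CG at 40.00° from the x-axis; with |CG| = 24.7, G = (20.18, -5.207). ∠CGH = 94.9° gives GH at 125.1° from the x-axis; with |GH| = 8.7, H = (15.18, 1.911). ∠GHA = 135.6° gives HA at 169.5° from the x-axis; with |HA| = 10.5, A = (4.857, 3.824). Then |NA| = |A − N| = 18.98.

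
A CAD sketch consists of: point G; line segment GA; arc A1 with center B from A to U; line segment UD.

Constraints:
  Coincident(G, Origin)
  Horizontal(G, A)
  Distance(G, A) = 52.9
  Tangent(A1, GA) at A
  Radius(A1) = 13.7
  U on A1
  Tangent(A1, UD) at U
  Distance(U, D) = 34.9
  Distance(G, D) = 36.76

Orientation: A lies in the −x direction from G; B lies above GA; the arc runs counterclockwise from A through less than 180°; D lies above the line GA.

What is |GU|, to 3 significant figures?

42.8

G is at the origin; GA is horizontal with |GA| = 52.9 and A on the −x side, so A = (-52.9, 0.00). A1 meets GA tangentially, so BA is at right angles to GA, so B = A + (0, 13.7) = (-52.9, 13.7). Since BU ⟂ UD (tangency), |BD| = √(13.7² + 34.9²) = 37.5 regardless of where U sits on A1. So D lies on both circle(G, 36.76) and circle(B, 37.5); the above-GA intersection is D = (-19.7, 31.1). U is the foot of the tangent from D: U = (-42.6, 4.71).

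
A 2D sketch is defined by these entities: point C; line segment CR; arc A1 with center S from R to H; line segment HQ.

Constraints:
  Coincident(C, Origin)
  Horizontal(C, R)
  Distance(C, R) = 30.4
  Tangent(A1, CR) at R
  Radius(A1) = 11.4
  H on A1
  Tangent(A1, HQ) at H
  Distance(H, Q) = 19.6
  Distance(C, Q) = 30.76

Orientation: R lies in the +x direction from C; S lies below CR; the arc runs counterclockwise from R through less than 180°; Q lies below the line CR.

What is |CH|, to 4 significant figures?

21.14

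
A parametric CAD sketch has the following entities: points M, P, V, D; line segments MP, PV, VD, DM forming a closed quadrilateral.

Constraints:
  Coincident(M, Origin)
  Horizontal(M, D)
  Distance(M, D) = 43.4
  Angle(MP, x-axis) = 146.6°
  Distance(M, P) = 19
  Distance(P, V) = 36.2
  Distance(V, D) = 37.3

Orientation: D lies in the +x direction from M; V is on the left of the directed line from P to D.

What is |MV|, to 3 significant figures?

31.0

Checks: |PV| = 36.20 ✓; |VD| = 37.30 ✓.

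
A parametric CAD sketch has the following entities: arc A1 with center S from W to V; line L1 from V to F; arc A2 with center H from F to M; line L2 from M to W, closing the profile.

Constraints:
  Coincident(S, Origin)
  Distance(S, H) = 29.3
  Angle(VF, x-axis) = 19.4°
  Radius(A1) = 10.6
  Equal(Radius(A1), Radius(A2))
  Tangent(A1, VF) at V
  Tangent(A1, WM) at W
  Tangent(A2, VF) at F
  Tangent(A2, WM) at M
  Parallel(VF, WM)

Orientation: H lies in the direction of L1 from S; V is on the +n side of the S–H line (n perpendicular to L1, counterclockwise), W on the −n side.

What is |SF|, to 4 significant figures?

31.16

The slot axis is L1's direction at 19.4°, so u = (cos 19.4°, sin 19.4°) = (0.9432, 0.3322) and n = (−sin 19.4°, cos 19.4°) = (-0.3322, 0.9432). S is at the origin and H lies 29.3 along u from S, so H = 29.3·u = (27.64, 9.732). Tangency of A1 to both parallel lines with radius 10.6 puts V and W at S ± 10.6·n: V = (-3.521, 9.998), W = (3.521, -9.998). Equal radii place F and M the same way about H: F = H + 10.6·n = (24.12, 19.73), M = H − 10.6·n = (31.16, -0.2658). Then |SF| = |F − S| = 31.16.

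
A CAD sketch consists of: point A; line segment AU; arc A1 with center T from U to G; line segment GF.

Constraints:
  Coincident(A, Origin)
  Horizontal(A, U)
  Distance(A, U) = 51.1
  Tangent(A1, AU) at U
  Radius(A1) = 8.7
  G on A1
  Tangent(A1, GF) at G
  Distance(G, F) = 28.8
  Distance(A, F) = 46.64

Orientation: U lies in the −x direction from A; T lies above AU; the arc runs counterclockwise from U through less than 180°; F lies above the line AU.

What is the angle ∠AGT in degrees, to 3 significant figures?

168°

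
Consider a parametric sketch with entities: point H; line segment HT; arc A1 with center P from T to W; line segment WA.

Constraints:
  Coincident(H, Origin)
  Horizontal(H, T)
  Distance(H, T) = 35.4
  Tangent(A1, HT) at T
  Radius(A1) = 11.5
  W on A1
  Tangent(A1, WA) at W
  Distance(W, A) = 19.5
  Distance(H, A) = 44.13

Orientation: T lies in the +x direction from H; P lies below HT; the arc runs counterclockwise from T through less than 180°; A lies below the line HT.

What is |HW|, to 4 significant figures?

28.17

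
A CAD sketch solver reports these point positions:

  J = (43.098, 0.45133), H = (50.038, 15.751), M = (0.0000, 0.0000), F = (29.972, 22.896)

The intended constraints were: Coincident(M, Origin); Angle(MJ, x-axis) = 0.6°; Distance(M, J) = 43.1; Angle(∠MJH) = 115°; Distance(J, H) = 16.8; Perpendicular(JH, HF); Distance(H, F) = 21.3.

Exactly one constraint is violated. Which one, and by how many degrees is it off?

Perpendicular(JH, HF) — off by 4.80°.

M = (0.00, 0.00) ✓; MJ at 0.6000° ✓; |MJ| = 43.10 ✓; ∠MJH = 115.0° ✓; |JH| = 16.80 ✓; ∠(JH, HF) = 94.80° ✗; |HF| = 21.30 ✓.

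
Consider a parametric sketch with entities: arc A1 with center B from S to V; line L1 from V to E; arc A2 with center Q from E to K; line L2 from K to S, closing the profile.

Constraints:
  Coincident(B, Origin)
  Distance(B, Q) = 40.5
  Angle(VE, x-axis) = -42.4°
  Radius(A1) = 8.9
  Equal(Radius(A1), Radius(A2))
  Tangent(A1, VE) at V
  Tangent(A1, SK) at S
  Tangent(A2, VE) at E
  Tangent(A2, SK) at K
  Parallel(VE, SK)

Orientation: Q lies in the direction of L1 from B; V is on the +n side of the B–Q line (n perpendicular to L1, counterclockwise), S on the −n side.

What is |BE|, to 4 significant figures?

41.47

The slot axis is L1's direction at -42.4°, so u = (cos -42.4°, sin -42.4°) = (0.7385, -0.6743) and n = (−sin -42.4°, cos -42.4°) = (0.6743, 0.7385). B is at the origin and Q lies 40.5 along u from B, so Q = 40.5·u = (29.91, -27.31). Tangency of A1 to both parallel lines with radius 8.9 puts V and S at B ± 8.9·n: V = (6.001, 6.572), S = (-6.001, -6.572). Equal radii place E and K the same way about Q: E = Q + 8.9·n = (35.91, -20.74), K = Q − 8.9·n = (23.91, -33.88). Then |BE| = |E − B| = 41.47.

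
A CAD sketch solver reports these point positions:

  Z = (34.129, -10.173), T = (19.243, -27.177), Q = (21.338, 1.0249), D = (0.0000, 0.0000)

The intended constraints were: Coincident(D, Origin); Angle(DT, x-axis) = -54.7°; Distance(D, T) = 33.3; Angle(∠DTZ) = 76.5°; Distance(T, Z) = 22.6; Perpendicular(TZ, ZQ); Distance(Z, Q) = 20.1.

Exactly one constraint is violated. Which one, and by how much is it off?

Distance(Z, Q) = 20.1 — off by 3.10.

D = (0.00, 0.00) ✓; DT at -54.70° ✓; |DT| = 33.30 ✓; ∠DTZ = 76.50° ✓; |TZ| = 22.60 ✓; ∠(TZ, ZQ) = 90.00° ✓; |ZQ| = 17.00 ✗.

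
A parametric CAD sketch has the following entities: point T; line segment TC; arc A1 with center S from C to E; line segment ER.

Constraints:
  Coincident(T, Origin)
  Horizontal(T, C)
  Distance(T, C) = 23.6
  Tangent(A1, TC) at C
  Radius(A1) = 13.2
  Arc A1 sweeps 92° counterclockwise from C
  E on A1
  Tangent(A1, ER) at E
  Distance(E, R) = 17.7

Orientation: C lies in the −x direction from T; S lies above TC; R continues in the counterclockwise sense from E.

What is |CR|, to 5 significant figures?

33.778

On A1, C sits at bearing -90° from S; a 92° counterclockwise sweep puts E at bearing 2°, so E = S + 13.2·(cos 2°, sin 2°) = (-10.408, 13.661). Tangency of A1 to ER means the radius SE is perpendicular to ER, so ER runs along (−sin 2°, cos 2°); with |ER| = 17.7, R = (-11.026, 31.350). Then |CR| = |R − C| = 33.778.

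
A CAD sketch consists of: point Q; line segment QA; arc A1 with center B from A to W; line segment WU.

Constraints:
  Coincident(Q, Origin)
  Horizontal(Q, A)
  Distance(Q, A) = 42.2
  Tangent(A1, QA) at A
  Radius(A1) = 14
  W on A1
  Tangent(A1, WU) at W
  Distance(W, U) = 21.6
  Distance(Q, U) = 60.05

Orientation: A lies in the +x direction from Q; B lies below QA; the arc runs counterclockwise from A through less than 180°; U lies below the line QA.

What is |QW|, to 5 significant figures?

38.882

Q is at the origin; QA is horizontal with |QA| = 42.2 and A on the +x side, so A = (42.200, 0.0000). The tangent condition forces BA to be normal to QA, so B = A + (0, -14) = (42.200, -14.000). Since BW ⟂ WU (tangency), |BU| = √(14.0² + 21.6²) = 25.740 regardless of where W sits on A1. So U lies on both circle(Q, 60.05) and circle(B, 25.740); the below-QA intersection is U = (45.170, -39.568). W is the foot of the tangent from U: W = (31.409, -22.919).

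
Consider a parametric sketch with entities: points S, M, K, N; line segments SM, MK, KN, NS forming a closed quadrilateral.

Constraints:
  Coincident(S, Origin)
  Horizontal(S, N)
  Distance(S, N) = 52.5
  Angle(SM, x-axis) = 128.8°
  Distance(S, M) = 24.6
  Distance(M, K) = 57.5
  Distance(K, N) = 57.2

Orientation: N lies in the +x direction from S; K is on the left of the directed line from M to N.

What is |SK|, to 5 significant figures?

61.456

S is at the origin; S and N share the same y with |SN| = 52.5 and N in +x, so N = (52.5, 0). SM runs at 128.8° with |SM| = 24.6, so M = (-15.414, 19.172). K is determined by |MK| = 57.5 and |KN| = 57.2 together: it lies at the intersection of circle(M, 57.5) and circle(N, 57.2). With |MN| = 70.569, the foot of the radical line on MN is 35.528 from M and the perpendicular offset is √(57.5² − 35.528²) = 45.211. Taking the left-of-MN solution: K = (31.060, 53.030).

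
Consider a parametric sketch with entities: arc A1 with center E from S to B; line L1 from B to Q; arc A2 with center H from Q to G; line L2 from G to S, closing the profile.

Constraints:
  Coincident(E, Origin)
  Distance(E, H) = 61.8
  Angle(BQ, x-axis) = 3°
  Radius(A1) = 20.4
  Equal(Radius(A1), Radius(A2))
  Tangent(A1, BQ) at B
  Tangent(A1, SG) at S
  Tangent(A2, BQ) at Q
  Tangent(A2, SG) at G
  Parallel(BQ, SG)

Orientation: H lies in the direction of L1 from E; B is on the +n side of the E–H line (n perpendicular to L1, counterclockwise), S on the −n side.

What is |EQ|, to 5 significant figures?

65.080

Tangency of A1 to both parallel lines with radius 20.4 puts B and S at E ± 20.4·n: B = (-1.0677, 20.372), S = (1.0677, -20.372). Equal radii place Q and G the same way about H: Q = H + 20.4·n = (60.648, 23.606), G = H − 20.4·n = (62.783, -17.138). Then |EQ| = |Q − E| = 65.080.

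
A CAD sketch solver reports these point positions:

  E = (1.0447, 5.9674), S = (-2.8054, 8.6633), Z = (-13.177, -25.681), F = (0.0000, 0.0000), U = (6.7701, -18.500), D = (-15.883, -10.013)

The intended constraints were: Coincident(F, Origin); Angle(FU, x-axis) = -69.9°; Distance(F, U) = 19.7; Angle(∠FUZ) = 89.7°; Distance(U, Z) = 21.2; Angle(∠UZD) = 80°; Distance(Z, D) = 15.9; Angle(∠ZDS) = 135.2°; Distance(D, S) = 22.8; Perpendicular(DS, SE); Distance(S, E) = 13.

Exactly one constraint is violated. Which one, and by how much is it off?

Distance(S, E) = 13 — off by 8.30.

F = (0.00, 0.00) ✓; FU at -69.90° ✓; |FU| = 19.70 ✓; ∠FUZ = 89.70° ✓; |UZ| = 21.20 ✓; ∠UZD = 80.00° ✓; |ZD| = 15.90 ✓; ∠ZDS = 135.2° ✓; |DS| = 22.80 ✓; ∠(DS, SE) = 90.00° ✓; |SE| = 4.700 ✗.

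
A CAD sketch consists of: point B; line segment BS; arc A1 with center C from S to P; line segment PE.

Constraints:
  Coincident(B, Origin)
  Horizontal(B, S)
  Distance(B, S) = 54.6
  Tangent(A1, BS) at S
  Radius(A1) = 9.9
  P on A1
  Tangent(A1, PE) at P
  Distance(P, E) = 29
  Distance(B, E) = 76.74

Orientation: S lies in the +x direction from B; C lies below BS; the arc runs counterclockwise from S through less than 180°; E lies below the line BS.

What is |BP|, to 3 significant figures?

50.0

Checks: |CP| = 9.900 ✓; ∠(CP, PE) = 90.00° ✓; |PE| = 29.00 ✓; |BE| = 76.74 ✓.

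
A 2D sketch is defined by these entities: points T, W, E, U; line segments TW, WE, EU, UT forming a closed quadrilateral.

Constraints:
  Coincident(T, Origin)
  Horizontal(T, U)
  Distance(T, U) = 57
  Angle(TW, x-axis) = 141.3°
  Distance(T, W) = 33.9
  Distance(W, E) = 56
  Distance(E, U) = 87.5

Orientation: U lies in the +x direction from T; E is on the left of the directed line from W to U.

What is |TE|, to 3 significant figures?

68.9

T is at the origin; T and U share the same y with |TU| = 57.0 and U in +x, so U = (57.0, 0). TW runs at 141.3° with |TW| = 33.9, so W = (-26.5, 21.2). E is determined by |WE| = 56.0 and |EU| = 87.5 together: it lies at the intersection of circle(W, 56.0) and circle(U, 87.5). With |WU| = 86.1, the foot of the radical line on WU is 16.8 from W and the perpendicular offset is √(56.0² − 16.8²) = 53.4. Taking the left-of-WU solution: E = (2.98, 68.8).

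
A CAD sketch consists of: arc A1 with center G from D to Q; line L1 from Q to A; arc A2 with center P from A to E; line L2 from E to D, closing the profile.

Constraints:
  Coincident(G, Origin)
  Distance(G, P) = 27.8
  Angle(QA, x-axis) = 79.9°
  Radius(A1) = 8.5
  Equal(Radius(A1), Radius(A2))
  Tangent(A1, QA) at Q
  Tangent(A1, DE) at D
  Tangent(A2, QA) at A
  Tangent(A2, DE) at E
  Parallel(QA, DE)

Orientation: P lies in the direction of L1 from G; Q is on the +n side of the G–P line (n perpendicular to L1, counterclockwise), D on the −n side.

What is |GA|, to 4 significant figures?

29.07

The slot axis is L1's direction at 79.9°, so u = (cos 79.9°, sin 79.9°) = (0.1754, 0.9845) and n = (−sin 79.9°, cos 79.9°) = (-0.9845, 0.1754). G is at the origin and P lies 27.8 along u from G, so P = 27.8·u = (4.875, 27.37). Tangency of A1 to both parallel lines with radius 8.5 puts Q and D at G ± 8.5·n: Q = (-8.368, 1.491), D = (8.368, -1.491). Equal radii place A and E the same way about P: A = P + 8.5·n = (-3.493, 28.86), E = P − 8.5·n = (13.24, 25.88). Then |GA| = |A − G| = 29.07.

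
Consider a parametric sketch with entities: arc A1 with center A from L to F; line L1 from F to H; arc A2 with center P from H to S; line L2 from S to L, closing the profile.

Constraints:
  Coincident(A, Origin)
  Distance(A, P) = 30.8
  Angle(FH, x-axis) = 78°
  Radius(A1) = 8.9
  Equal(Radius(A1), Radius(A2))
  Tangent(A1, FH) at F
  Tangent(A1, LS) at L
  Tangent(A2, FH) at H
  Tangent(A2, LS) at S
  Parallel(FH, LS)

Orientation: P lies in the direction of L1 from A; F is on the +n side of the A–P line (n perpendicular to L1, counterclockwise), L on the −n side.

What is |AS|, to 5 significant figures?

32.060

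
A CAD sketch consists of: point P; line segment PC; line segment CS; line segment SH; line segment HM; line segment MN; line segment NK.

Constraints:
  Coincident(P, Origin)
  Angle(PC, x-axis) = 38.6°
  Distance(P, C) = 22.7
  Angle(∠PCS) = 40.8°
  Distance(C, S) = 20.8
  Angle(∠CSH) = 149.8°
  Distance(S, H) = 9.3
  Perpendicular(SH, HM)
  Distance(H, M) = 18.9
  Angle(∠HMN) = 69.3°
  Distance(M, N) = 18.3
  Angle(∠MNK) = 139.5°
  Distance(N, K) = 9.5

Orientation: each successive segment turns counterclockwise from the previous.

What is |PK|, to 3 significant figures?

19.8

P is at the origin; PC runs at 38.6° with length 22.7, so C = (17.7, 14.2). ∠PCS = 40.8° gives CS at 178° from the x-axis; with |CS| = 20.8, S = (-3.04, 15.0). ∠CSH = 149.8° gives SH at -152° from the x-axis; with |SH| = 9.3, H = (-11.3, 10.6). SH is perpendicular to HM, so HM runs at -62.0°; with |HM| = 18.9, M = (-2.38, -6.09). ∠HMN = 69.3° gives MN at 48.7° from the x-axis; with |MN| = 18.3, N = (9.70, 7.65). ∠MNK = 139.5° gives NK at 89.2° from the x-axis; with |NK| = 9.5, K = (9.83, 17.2). Then |PK| = |K − P| = 19.8.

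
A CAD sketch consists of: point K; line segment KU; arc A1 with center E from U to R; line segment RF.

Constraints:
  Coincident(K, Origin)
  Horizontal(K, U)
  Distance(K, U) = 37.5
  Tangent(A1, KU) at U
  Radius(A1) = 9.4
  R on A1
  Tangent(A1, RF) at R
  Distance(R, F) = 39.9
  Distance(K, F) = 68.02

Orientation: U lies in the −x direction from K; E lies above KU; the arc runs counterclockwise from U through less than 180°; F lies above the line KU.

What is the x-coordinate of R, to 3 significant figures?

-29.1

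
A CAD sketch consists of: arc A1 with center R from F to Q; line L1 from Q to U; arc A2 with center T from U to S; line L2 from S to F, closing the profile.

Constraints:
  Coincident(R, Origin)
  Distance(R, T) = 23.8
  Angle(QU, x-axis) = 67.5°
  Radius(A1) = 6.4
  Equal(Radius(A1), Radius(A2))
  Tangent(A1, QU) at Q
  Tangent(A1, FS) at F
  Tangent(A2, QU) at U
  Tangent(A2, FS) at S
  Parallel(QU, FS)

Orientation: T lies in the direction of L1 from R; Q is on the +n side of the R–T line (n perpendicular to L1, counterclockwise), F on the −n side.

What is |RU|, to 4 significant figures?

24.65

The slot axis is L1's direction at 67.5°, so u = (cos 67.5°, sin 67.5°) = (0.3827, 0.9239) and n = (−sin 67.5°, cos 67.5°) = (-0.9239, 0.3827). R is at the origin and T lies 23.8 along u from R, so T = 23.8·u = (9.108, 21.99). Tangency of A1 to both parallel lines with radius 6.4 puts Q and F at R ± 6.4·n: Q = (-5.913, 2.449), F = (5.913, -2.449). Equal radii place U and S the same way about T: U = T + 6.4·n = (3.195, 24.44), S = T − 6.4·n = (15.02, 19.54). Then |RU| = |U − R| = 24.65.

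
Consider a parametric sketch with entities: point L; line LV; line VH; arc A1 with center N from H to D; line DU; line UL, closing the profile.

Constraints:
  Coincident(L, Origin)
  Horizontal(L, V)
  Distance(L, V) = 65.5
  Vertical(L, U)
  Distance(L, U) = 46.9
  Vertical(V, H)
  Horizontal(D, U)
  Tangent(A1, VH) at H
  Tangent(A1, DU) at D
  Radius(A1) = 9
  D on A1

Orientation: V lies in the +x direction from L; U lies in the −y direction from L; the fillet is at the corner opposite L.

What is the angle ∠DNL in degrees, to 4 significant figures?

123.9°

L is at the origin; L and V share the same y with |LV| = 65.5 and V on the +x side, so V = (65.50, 0.000). L and U share the same x with |LU| = 46.9 and U on the −y side, so U = (0.000, -46.90). The virtual corner opposite L is at (65.50, -46.90). Tangency of A1 to VH means the radius NH is perpendicular to VH and since A1 is tangent to DU there, ND ⟂ DU, with radius 9.0, so the center N sits 9.0 in from both sides at N = (56.50, -37.90). That places the tangent points at H = (65.50, -37.90) on VH and D = (56.50, -46.90) on DU. Then cos ∠DNL = ND·NL / (|ND||NL|), giving 123.9°.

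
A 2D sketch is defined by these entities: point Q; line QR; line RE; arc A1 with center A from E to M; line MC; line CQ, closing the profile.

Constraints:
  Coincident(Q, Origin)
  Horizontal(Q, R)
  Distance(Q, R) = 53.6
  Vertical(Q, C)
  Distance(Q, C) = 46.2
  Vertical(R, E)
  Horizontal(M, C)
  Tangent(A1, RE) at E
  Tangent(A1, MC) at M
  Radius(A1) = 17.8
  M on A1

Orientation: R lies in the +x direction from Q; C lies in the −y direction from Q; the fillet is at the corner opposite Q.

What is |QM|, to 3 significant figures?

58.4

Q is at the origin; Q and R share the same y with |QR| = 53.6 and R on the +x side, so R = (53.6, 0.00). Q and C share the same x with |QC| = 46.2 and C on the −y side, so C = (0.00, -46.2). The virtual corner opposite Q is at (53.6, -46.2). The tangent condition forces AE to be normal to RE and A1 meets MC tangentially, so AM is at right angles to MC, with radius 17.8, so the center A sits 17.8 in from both sides at A = (35.8, -28.4). That places the tangent points at E = (53.6, -28.4) on RE and M = (35.8, -46.2) on MC. Then |QM| = |M − Q| = 58.4.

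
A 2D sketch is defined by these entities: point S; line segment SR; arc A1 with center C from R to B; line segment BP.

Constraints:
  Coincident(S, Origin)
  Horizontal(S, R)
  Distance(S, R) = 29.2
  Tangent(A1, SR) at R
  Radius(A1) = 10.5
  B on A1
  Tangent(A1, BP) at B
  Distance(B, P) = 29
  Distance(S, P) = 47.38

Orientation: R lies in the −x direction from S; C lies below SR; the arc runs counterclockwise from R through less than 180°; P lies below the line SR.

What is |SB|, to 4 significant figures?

41.41

Checks: |CB| = 10.50 ✓; ∠(CB, BP) = 90.00° ✓; |BP| = 29.00 ✓; |SP| = 47.38 ✓.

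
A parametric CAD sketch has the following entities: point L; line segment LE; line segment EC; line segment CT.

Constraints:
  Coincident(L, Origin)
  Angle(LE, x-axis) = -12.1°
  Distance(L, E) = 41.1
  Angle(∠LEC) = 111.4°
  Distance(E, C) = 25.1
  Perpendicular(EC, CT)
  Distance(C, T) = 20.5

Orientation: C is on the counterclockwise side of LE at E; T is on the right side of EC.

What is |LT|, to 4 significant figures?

71.14

L is at the origin; LE runs at -12.1° with length 41.1, so E = 41.1·(cos -12.1°, sin -12.1°) = (40.19, -8.615). ∠LEC = 111.4°, so EC runs at -12.1° + (180° − 111.4°) = 56.50° from the x-axis; with |EC| = 25.1, C = E + 25.1·(cos 56.50°, sin 56.50°) = (54.04, 12.32). EC ⟂ CT; with |CT| = 20.5 on the right of EC, T = C + 20.5·(0.8339, -0.5519) = (71.14, 1.001). Then |LT| = |T − L| = 71.14.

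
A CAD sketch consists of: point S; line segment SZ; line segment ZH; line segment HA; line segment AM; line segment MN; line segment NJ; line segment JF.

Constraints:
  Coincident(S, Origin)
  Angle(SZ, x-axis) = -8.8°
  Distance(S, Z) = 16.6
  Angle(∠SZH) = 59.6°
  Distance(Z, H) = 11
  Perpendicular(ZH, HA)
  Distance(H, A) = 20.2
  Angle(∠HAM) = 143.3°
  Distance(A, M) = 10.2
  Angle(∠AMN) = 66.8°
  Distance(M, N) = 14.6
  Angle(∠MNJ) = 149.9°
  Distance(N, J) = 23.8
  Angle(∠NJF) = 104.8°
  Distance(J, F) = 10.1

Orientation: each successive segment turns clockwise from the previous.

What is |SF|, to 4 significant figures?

24.97

∠MNJ = 149.9° gives NJ at -39.20° from the x-axis; with |NJ| = 23.8, J = (24.17, -5.756). ∠NJF = 104.8° gives JF at -114.4° from the x-axis; with |JF| = 10.1, F = (20.00, -14.95). Then |SF| = |F − S| = 24.97.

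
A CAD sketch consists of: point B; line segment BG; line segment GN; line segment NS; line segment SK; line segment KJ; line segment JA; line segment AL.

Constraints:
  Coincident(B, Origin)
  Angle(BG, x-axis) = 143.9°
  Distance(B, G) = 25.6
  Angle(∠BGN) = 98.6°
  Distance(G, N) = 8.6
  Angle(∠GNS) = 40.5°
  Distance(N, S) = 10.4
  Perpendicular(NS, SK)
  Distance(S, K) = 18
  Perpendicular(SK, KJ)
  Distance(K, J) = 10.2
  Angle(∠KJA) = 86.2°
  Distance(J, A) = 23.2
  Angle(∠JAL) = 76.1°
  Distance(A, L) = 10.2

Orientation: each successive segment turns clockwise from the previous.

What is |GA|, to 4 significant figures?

11.76

SK ⟂ KJ, so KJ runs at 103.0°; with |KJ| = 10.2, J = (-34.21, 18.47). ∠KJA = 86.2° gives JA at 9.200° from the x-axis; with |JA| = 23.2, A = (-11.31, 22.18). Then |GA| = |A − G| = 11.76.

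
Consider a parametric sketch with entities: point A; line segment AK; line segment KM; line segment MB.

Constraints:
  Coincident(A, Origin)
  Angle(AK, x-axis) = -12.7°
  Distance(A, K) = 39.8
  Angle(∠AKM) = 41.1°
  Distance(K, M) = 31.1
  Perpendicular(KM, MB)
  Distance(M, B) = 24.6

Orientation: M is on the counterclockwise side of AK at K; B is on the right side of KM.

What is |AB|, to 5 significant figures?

50.776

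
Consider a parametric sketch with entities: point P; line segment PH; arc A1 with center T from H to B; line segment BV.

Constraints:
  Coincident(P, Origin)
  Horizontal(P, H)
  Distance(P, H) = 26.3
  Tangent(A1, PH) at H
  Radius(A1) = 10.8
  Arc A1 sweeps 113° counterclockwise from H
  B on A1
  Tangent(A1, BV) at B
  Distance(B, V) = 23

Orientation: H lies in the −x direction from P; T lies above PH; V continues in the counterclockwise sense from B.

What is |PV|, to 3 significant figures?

44.2

On A1, H sits at bearing -90° from T; a 113° counterclockwise sweep puts B at bearing 23°, so B = T + 10.8·(cos 23°, sin 23°) = (-16.4, 15.0). The tangent condition forces TB to be normal to BV, so BV runs along (−sin 23°, cos 23°); with |BV| = 23.0, V = (-25.3, 36.2). Then |PV| = |V − P| = 44.2.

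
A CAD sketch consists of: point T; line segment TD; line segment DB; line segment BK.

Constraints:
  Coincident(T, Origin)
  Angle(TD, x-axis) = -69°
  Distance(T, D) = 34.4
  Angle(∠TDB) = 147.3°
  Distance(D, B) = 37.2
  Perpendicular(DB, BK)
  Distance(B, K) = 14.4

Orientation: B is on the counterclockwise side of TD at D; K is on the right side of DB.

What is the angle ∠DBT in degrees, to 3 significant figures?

15.7°

T is at the origin; TD runs at -69.0° with length 34.4, so D = 34.4·(cos -69.0°, sin -69.0°) = (12.3, -32.1). ∠TDB = 147.3°, so DB runs at -69.0° + (180° − 147.3°) = -36.3° from the x-axis; with |DB| = 37.2, B = D + 37.2·(cos -36.3°, sin -36.3°) = (42.3, -54.1). Then cos ∠DBT = BD·BT / (|BD||BT|), giving 15.7°.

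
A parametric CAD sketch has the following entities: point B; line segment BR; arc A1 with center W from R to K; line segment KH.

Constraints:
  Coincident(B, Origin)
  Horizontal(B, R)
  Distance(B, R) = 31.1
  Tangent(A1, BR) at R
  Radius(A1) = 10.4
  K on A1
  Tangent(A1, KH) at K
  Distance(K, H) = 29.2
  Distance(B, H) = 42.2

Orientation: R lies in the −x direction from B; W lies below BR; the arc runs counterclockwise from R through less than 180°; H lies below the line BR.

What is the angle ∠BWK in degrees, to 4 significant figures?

153.2°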